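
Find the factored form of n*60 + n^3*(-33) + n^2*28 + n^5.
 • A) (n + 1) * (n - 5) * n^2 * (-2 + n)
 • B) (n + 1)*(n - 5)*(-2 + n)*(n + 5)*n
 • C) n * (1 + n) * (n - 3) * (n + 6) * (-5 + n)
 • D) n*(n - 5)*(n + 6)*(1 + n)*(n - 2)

We need to factor n*60 + n^3*(-33) + n^2*28 + n^5.
The factored form is n*(n - 5)*(n + 6)*(1 + n)*(n - 2).
D) n*(n - 5)*(n + 6)*(1 + n)*(n - 2)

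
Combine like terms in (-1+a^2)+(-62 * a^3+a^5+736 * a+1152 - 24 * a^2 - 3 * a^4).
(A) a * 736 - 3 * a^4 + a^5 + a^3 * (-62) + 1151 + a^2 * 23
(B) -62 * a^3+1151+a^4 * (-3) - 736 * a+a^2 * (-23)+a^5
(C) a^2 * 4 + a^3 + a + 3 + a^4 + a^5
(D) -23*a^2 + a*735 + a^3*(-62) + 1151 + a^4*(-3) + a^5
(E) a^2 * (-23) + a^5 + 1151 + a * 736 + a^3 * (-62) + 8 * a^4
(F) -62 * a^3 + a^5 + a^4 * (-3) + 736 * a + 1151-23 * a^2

Adding the polynomials and combining like terms:
(-1 + a^2) + (-62*a^3 + a^5 + 736*a + 1152 - 24*a^2 - 3*a^4)
= -62 * a^3 + a^5 + a^4 * (-3) + 736 * a + 1151-23 * a^2
F) -62 * a^3 + a^5 + a^4 * (-3) + 736 * a + 1151-23 * a^2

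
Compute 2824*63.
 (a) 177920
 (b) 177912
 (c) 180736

2824 * 63 = 177912
b) 177912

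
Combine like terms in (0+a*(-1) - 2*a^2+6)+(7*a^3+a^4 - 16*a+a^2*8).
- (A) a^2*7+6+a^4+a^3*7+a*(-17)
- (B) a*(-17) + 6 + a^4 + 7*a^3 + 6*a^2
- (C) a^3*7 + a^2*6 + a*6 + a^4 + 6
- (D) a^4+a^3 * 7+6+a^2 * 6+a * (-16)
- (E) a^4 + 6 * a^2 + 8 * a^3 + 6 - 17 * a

Adding the polynomials and combining like terms:
(0 + a*(-1) - 2*a^2 + 6) + (7*a^3 + a^4 - 16*a + a^2*8)
= a*(-17) + 6 + a^4 + 7*a^3 + 6*a^2
B) a*(-17) + 6 + a^4 + 7*a^3 + 6*a^2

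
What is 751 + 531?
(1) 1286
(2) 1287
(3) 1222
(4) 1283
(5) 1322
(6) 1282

751 + 531 = 1282
6) 1282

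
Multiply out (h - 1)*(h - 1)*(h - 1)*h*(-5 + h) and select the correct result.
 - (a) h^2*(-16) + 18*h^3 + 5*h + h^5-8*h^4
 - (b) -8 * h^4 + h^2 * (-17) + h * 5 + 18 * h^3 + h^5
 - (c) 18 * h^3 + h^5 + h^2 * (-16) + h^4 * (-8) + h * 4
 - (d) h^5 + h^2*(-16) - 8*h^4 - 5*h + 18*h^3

Expanding (h - 1)*(h - 1)*(h - 1)*h*(-5 + h):
= h^2*(-16) + 18*h^3 + 5*h + h^5-8*h^4
a) h^2*(-16) + 18*h^3 + 5*h + h^5-8*h^4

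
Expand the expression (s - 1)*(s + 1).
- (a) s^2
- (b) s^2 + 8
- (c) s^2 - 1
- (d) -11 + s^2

Expanding (s - 1)*(s + 1):
= s^2 - 1
c) s^2 - 1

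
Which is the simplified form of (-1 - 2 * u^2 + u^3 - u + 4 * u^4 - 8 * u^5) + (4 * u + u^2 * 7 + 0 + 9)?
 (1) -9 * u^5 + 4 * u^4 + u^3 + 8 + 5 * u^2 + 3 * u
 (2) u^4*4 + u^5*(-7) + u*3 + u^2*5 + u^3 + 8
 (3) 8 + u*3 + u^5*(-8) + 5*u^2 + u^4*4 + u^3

Adding the polynomials and combining like terms:
(-1 - 2*u^2 + u^3 - u + 4*u^4 - 8*u^5) + (4*u + u^2*7 + 0 + 9)
= 8 + u*3 + u^5*(-8) + 5*u^2 + u^4*4 + u^3
3) 8 + u*3 + u^5*(-8) + 5*u^2 + u^4*4 + u^3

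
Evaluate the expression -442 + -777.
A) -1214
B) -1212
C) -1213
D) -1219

-442 + -777 = -1219
D) -1219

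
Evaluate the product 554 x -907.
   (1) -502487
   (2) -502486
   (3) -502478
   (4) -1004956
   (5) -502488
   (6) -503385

554 * -907 = -502478
3) -502478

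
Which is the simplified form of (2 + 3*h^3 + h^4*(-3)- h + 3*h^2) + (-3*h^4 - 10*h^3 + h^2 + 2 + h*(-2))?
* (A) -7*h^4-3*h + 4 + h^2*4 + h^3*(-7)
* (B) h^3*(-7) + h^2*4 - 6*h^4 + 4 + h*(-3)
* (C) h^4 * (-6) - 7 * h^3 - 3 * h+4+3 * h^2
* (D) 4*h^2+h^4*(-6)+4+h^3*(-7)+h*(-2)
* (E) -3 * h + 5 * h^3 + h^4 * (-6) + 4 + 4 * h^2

Adding the polynomials and combining like terms:
(2 + 3*h^3 + h^4*(-3) - h + 3*h^2) + (-3*h^4 - 10*h^3 + h^2 + 2 + h*(-2))
= h^3*(-7) + h^2*4 - 6*h^4 + 4 + h*(-3)
B) h^3*(-7) + h^2*4 - 6*h^4 + 4 + h*(-3)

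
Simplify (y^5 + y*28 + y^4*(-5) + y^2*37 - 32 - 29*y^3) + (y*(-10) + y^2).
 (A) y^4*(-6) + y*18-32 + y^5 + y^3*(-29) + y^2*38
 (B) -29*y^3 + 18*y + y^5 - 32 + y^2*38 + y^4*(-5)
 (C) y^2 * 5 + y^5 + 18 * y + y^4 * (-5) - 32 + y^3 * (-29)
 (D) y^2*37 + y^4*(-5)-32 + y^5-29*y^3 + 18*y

Adding the polynomials and combining like terms:
(y^5 + y*28 + y^4*(-5) + y^2*37 - 32 - 29*y^3) + (y*(-10) + y^2)
= -29*y^3 + 18*y + y^5 - 32 + y^2*38 + y^4*(-5)
B) -29*y^3 + 18*y + y^5 - 32 + y^2*38 + y^4*(-5)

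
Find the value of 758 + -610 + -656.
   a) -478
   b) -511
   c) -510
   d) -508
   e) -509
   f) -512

First: 758 + -610 = 148
Then: 148 + -656 = -508
d) -508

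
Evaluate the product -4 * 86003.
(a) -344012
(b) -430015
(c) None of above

-4 * 86003 = -344012
a) -344012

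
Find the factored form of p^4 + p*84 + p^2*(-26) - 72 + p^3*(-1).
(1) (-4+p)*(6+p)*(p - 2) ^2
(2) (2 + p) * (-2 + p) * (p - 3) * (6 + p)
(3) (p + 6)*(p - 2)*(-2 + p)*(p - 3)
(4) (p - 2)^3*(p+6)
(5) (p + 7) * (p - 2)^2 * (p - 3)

We need to factor p^4 + p*84 + p^2*(-26) - 72 + p^3*(-1).
The factored form is (p + 6)*(p - 2)*(-2 + p)*(p - 3).
3) (p + 6)*(p - 2)*(-2 + p)*(p - 3)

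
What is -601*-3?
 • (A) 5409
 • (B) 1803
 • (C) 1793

-601 * -3 = 1803
B) 1803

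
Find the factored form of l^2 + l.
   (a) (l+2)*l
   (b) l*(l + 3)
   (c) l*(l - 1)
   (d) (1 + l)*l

We need to factor l^2 + l.
The factored form is (1 + l)*l.
d) (1 + l)*l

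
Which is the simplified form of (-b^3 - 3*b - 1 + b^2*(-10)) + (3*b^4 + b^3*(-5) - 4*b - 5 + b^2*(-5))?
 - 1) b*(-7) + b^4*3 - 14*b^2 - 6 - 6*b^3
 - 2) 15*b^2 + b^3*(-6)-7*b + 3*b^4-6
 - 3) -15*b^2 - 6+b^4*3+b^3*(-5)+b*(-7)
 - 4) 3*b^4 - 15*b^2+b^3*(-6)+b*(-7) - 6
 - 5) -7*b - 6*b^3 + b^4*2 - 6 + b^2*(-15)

Adding the polynomials and combining like terms:
(-b^3 - 3*b - 1 + b^2*(-10)) + (3*b^4 + b^3*(-5) - 4*b - 5 + b^2*(-5))
= 3*b^4 - 15*b^2+b^3*(-6)+b*(-7) - 6
4) 3*b^4 - 15*b^2+b^3*(-6)+b*(-7) - 6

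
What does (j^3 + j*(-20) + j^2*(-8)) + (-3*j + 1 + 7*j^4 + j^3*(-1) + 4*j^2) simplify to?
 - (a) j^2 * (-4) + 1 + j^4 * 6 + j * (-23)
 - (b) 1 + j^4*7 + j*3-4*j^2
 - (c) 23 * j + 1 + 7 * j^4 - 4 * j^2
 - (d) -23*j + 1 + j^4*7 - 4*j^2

Adding the polynomials and combining like terms:
(j^3 + j*(-20) + j^2*(-8)) + (-3*j + 1 + 7*j^4 + j^3*(-1) + 4*j^2)
= -23*j + 1 + j^4*7 - 4*j^2
d) -23*j + 1 + j^4*7 - 4*j^2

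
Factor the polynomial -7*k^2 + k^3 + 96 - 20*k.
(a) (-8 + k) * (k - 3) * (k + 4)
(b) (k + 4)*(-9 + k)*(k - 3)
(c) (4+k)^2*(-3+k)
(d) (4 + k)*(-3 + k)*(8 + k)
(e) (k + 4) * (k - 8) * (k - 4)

We need to factor -7*k^2 + k^3 + 96 - 20*k.
The factored form is (-8 + k) * (k - 3) * (k + 4).
a) (-8 + k) * (k - 3) * (k + 4)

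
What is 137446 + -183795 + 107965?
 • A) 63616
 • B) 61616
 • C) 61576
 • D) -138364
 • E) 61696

First: 137446 + -183795 = -46349
Then: -46349 + 107965 = 61616
B) 61616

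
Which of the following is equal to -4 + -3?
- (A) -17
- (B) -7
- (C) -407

-4 + -3 = -7
B) -7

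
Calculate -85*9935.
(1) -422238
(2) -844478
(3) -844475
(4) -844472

-85 * 9935 = -844475
3) -844475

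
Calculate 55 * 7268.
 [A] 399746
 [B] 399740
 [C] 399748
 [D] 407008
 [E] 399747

55 * 7268 = 399740
B) 399740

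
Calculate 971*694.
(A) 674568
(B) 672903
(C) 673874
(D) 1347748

971 * 694 = 673874
C) 673874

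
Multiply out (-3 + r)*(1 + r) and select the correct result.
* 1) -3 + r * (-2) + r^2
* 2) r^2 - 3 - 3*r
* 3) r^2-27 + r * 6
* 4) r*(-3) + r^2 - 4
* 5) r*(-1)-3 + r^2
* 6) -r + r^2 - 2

Expanding (-3 + r)*(1 + r):
= -3 + r * (-2) + r^2
1) -3 + r * (-2) + r^2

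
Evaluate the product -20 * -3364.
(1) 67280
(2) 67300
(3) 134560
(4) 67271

-20 * -3364 = 67280
1) 67280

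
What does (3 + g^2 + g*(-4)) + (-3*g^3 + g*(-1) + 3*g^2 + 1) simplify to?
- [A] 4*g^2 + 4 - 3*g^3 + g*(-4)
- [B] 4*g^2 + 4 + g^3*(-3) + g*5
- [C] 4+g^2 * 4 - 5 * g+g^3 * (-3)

Adding the polynomials and combining like terms:
(3 + g^2 + g*(-4)) + (-3*g^3 + g*(-1) + 3*g^2 + 1)
= 4+g^2 * 4 - 5 * g+g^3 * (-3)
C) 4+g^2 * 4 - 5 * g+g^3 * (-3)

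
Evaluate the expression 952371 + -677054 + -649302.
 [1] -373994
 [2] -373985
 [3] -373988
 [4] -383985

First: 952371 + -677054 = 275317
Then: 275317 + -649302 = -373985
2) -373985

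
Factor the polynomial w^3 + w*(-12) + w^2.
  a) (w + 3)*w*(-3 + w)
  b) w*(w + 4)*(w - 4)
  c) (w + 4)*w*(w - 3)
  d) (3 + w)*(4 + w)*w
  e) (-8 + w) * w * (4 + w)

We need to factor w^3 + w*(-12) + w^2.
The factored form is (w + 4)*w*(w - 3).
c) (w + 4)*w*(w - 3)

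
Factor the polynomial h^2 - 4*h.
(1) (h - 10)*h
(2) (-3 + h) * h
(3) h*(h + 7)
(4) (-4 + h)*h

We need to factor h^2 - 4*h.
The factored form is (-4 + h)*h.
4) (-4 + h)*h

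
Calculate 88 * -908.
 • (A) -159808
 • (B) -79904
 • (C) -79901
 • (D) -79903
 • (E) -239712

88 * -908 = -79904
B) -79904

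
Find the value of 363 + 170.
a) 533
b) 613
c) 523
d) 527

363 + 170 = 533
a) 533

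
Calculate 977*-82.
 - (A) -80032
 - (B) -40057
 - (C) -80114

977 * -82 = -80114
C) -80114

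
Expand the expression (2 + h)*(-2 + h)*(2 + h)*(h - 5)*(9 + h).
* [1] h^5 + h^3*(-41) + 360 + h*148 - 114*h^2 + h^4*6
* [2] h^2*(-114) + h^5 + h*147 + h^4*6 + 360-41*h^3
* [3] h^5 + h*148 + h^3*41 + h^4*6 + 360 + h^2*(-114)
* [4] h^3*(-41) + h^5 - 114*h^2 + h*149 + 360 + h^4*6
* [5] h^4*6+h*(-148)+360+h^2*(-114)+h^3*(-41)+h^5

Expanding (2 + h)*(-2 + h)*(2 + h)*(h - 5)*(9 + h):
= h^5 + h^3*(-41) + 360 + h*148 - 114*h^2 + h^4*6
1) h^5 + h^3*(-41) + 360 + h*148 - 114*h^2 + h^4*6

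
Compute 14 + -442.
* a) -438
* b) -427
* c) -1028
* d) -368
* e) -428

14 + -442 = -428
e) -428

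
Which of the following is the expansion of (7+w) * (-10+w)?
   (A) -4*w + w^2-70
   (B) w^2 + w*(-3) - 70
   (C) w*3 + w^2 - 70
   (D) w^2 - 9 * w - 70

Expanding (7+w) * (-10+w):
= w^2 + w*(-3) - 70
B) w^2 + w*(-3) - 70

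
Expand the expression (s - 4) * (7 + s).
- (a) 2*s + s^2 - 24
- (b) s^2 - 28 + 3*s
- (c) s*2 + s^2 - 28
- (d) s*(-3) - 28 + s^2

Expanding (s - 4) * (7 + s):
= s^2 - 28 + 3*s
b) s^2 - 28 + 3*s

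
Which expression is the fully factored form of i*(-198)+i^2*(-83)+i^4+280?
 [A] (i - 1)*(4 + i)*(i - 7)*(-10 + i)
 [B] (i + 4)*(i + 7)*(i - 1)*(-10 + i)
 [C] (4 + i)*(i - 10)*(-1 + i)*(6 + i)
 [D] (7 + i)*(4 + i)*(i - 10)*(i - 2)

We need to factor i*(-198)+i^2*(-83)+i^4+280.
The factored form is (i + 4)*(i + 7)*(i - 1)*(-10 + i).
B) (i + 4)*(i + 7)*(i - 1)*(-10 + i)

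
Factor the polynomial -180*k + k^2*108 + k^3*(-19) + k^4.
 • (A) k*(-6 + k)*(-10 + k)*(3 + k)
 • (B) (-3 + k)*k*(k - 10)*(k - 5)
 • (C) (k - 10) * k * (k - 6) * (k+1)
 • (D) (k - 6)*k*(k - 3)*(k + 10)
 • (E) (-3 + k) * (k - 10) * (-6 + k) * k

We need to factor -180*k + k^2*108 + k^3*(-19) + k^4.
The factored form is (-3 + k) * (k - 10) * (-6 + k) * k.
E) (-3 + k) * (k - 10) * (-6 + k) * k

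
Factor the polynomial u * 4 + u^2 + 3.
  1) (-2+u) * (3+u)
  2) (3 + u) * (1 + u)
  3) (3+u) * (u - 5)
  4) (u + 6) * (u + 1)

We need to factor u * 4 + u^2 + 3.
The factored form is (3 + u) * (1 + u).
2) (3 + u) * (1 + u)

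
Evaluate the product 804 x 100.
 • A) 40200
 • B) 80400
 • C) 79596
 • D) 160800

804 * 100 = 80400
B) 80400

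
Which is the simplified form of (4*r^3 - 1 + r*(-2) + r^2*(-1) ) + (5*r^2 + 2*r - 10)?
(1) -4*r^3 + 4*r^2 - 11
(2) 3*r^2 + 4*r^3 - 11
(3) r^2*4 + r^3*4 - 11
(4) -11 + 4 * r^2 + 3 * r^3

Adding the polynomials and combining like terms:
(4*r^3 - 1 + r*(-2) + r^2*(-1)) + (5*r^2 + 2*r - 10)
= r^2*4 + r^3*4 - 11
3) r^2*4 + r^3*4 - 11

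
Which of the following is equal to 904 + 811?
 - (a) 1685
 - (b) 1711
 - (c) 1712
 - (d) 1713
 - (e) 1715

904 + 811 = 1715
e) 1715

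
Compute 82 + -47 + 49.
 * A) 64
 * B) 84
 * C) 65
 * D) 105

First: 82 + -47 = 35
Then: 35 + 49 = 84
B) 84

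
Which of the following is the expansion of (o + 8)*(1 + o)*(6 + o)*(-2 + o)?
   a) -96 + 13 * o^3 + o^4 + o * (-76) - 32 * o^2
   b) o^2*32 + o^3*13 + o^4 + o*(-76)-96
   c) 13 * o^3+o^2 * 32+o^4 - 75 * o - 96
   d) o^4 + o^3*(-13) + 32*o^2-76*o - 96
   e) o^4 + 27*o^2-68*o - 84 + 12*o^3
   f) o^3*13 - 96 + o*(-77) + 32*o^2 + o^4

Expanding (o + 8)*(1 + o)*(6 + o)*(-2 + o):
= o^2*32 + o^3*13 + o^4 + o*(-76)-96
b) o^2*32 + o^3*13 + o^4 + o*(-76)-96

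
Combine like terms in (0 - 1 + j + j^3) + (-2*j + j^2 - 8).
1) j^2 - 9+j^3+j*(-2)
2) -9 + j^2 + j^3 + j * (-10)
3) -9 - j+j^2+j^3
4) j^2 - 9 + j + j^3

Adding the polynomials and combining like terms:
(0 - 1 + j + j^3) + (-2*j + j^2 - 8)
= -9 - j+j^2+j^3
3) -9 - j+j^2+j^3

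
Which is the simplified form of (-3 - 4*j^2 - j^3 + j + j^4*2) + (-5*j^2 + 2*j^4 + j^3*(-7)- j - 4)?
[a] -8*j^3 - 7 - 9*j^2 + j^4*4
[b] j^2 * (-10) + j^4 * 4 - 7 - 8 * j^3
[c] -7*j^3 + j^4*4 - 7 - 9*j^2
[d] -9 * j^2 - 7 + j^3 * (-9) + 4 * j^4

Adding the polynomials and combining like terms:
(-3 - 4*j^2 - j^3 + j + j^4*2) + (-5*j^2 + 2*j^4 + j^3*(-7) - j - 4)
= -8*j^3 - 7 - 9*j^2 + j^4*4
a) -8*j^3 - 7 - 9*j^2 + j^4*4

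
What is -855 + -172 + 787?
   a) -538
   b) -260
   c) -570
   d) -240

First: -855 + -172 = -1027
Then: -1027 + 787 = -240
d) -240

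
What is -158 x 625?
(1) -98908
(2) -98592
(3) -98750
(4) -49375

-158 * 625 = -98750
3) -98750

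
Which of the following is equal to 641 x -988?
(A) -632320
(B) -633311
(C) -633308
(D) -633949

641 * -988 = -633308
C) -633308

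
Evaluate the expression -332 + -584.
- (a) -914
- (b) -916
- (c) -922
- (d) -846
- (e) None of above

-332 + -584 = -916
b) -916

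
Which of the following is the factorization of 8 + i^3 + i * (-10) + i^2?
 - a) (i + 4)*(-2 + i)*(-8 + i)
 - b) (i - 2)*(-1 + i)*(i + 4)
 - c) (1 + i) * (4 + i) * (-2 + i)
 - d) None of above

We need to factor 8 + i^3 + i * (-10) + i^2.
The factored form is (i - 2)*(-1 + i)*(i + 4).
b) (i - 2)*(-1 + i)*(i + 4)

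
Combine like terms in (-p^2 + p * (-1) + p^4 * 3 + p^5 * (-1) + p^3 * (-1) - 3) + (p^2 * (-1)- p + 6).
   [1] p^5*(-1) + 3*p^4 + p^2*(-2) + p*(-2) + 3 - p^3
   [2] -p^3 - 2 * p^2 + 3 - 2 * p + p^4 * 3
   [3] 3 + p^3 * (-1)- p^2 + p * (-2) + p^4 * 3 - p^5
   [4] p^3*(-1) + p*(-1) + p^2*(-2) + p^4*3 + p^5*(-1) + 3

Adding the polynomials and combining like terms:
(-p^2 + p*(-1) + p^4*3 + p^5*(-1) + p^3*(-1) - 3) + (p^2*(-1) - p + 6)
= p^5*(-1) + 3*p^4 + p^2*(-2) + p*(-2) + 3 - p^3
1) p^5*(-1) + 3*p^4 + p^2*(-2) + p*(-2) + 3 - p^3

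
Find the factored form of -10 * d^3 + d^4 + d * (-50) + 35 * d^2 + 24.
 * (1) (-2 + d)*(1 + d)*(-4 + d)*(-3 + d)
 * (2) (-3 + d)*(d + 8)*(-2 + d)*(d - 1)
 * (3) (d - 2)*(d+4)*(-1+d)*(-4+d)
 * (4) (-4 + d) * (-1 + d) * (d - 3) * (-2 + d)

We need to factor -10 * d^3 + d^4 + d * (-50) + 35 * d^2 + 24.
The factored form is (-4 + d) * (-1 + d) * (d - 3) * (-2 + d).
4) (-4 + d) * (-1 + d) * (d - 3) * (-2 + d)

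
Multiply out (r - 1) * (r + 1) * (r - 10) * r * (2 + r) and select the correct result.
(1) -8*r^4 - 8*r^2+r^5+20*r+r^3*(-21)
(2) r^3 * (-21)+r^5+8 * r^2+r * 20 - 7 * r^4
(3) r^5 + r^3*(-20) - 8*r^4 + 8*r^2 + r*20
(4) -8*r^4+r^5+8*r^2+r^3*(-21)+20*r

Expanding (r - 1) * (r + 1) * (r - 10) * r * (2 + r):
= -8*r^4+r^5+8*r^2+r^3*(-21)+20*r
4) -8*r^4+r^5+8*r^2+r^3*(-21)+20*r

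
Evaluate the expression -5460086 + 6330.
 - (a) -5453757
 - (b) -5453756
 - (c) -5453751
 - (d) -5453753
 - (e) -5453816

-5460086 + 6330 = -5453756
b) -5453756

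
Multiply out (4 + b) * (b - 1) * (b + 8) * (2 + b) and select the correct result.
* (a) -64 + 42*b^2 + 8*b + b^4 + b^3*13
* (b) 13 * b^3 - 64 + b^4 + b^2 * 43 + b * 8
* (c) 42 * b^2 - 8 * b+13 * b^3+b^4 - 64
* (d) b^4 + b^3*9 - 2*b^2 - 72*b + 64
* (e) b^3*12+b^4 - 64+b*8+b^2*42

Expanding (4 + b) * (b - 1) * (b + 8) * (2 + b):
= -64 + 42*b^2 + 8*b + b^4 + b^3*13
a) -64 + 42*b^2 + 8*b + b^4 + b^3*13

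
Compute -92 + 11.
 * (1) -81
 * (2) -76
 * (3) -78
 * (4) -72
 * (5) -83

-92 + 11 = -81
1) -81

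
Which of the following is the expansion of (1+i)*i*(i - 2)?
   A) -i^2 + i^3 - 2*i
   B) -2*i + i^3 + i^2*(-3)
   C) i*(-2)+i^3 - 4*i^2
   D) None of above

Expanding (1+i)*i*(i - 2):
= -i^2 + i^3 - 2*i
A) -i^2 + i^3 - 2*i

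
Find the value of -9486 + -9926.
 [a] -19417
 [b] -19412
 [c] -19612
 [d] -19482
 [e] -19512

-9486 + -9926 = -19412
b) -19412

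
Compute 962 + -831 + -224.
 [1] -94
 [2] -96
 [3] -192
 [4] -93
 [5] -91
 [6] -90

First: 962 + -831 = 131
Then: 131 + -224 = -93
4) -93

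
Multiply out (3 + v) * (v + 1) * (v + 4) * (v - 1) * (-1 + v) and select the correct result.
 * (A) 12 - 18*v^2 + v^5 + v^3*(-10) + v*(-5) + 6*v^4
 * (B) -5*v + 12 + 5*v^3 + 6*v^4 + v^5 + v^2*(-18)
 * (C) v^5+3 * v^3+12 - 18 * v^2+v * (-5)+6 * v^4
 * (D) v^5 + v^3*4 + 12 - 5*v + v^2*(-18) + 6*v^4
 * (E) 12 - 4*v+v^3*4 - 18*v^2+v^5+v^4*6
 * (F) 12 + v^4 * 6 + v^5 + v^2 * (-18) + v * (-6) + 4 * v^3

Expanding (3 + v) * (v + 1) * (v + 4) * (v - 1) * (-1 + v):
= v^5 + v^3*4 + 12 - 5*v + v^2*(-18) + 6*v^4
D) v^5 + v^3*4 + 12 - 5*v + v^2*(-18) + 6*v^4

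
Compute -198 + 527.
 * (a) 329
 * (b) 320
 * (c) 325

-198 + 527 = 329
a) 329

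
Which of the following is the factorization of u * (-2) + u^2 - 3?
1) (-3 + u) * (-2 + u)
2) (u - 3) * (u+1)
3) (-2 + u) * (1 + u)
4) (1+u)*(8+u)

We need to factor u * (-2) + u^2 - 3.
The factored form is (u - 3) * (u+1).
2) (u - 3) * (u+1)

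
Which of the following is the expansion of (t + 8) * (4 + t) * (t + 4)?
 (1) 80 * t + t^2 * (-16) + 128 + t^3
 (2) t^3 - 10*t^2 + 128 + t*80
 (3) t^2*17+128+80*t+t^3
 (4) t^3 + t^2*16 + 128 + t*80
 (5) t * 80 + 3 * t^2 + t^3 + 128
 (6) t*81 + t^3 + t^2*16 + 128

Expanding (t + 8) * (4 + t) * (t + 4):
= t^3 + t^2*16 + 128 + t*80
4) t^3 + t^2*16 + 128 + t*80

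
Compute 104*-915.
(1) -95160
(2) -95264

104 * -915 = -95160
1) -95160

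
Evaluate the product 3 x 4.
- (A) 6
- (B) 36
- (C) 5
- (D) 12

3 * 4 = 12
D) 12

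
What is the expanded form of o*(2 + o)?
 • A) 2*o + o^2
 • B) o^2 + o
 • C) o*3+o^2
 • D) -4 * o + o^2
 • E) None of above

Expanding o*(2 + o):
= 2*o + o^2
A) 2*o + o^2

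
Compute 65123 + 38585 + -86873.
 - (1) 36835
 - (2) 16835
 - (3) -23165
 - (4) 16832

First: 65123 + 38585 = 103708
Then: 103708 + -86873 = 16835
2) 16835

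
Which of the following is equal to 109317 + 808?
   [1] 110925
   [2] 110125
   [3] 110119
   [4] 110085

109317 + 808 = 110125
2) 110125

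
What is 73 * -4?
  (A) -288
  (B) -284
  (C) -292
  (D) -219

73 * -4 = -292
C) -292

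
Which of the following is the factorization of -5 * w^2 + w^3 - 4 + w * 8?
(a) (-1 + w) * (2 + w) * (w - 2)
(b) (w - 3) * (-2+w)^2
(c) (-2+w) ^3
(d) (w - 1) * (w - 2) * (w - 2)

We need to factor -5 * w^2 + w^3 - 4 + w * 8.
The factored form is (w - 1) * (w - 2) * (w - 2).
d) (w - 1) * (w - 2) * (w - 2)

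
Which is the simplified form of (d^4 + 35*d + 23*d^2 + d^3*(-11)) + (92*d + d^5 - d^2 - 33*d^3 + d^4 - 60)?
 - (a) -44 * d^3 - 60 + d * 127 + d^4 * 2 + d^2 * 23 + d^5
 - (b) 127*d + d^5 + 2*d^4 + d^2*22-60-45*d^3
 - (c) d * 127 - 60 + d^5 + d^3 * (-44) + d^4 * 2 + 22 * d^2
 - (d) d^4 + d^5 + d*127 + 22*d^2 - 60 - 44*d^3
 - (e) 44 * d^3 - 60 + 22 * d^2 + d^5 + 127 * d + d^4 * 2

Adding the polynomials and combining like terms:
(d^4 + 35*d + 23*d^2 + d^3*(-11)) + (92*d + d^5 - d^2 - 33*d^3 + d^4 - 60)
= d * 127 - 60 + d^5 + d^3 * (-44) + d^4 * 2 + 22 * d^2
c) d * 127 - 60 + d^5 + d^3 * (-44) + d^4 * 2 + 22 * d^2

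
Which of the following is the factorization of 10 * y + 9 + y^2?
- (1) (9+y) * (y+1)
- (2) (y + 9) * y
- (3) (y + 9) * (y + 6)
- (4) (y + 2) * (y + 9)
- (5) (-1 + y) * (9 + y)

We need to factor 10 * y + 9 + y^2.
The factored form is (9+y) * (y+1).
1) (9+y) * (y+1)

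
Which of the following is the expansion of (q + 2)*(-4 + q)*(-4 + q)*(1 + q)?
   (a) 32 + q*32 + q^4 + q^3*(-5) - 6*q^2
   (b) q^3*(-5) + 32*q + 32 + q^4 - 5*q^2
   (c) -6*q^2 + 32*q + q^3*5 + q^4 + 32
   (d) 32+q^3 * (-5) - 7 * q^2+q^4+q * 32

Expanding (q + 2)*(-4 + q)*(-4 + q)*(1 + q):
= 32 + q*32 + q^4 + q^3*(-5) - 6*q^2
a) 32 + q*32 + q^4 + q^3*(-5) - 6*q^2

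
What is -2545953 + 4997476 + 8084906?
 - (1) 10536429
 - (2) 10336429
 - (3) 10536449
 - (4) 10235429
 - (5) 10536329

First: -2545953 + 4997476 = 2451523
Then: 2451523 + 8084906 = 10536429
1) 10536429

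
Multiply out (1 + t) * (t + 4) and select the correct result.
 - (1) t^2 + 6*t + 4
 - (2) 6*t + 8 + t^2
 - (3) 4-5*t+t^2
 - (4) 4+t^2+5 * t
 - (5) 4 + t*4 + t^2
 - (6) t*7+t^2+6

Expanding (1 + t) * (t + 4):
= 4+t^2+5 * t
4) 4+t^2+5 * t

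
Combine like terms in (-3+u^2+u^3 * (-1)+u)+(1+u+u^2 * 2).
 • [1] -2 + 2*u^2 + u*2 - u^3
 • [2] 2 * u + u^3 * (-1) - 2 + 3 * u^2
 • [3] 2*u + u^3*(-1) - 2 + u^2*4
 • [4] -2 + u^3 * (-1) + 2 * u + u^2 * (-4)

Adding the polynomials and combining like terms:
(-3 + u^2 + u^3*(-1) + u) + (1 + u + u^2*2)
= 2 * u + u^3 * (-1) - 2 + 3 * u^2
2) 2 * u + u^3 * (-1) - 2 + 3 * u^2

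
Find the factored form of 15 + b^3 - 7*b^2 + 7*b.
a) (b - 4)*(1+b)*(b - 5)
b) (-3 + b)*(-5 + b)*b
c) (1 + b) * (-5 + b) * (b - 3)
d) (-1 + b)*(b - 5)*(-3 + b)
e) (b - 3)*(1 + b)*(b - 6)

We need to factor 15 + b^3 - 7*b^2 + 7*b.
The factored form is (1 + b) * (-5 + b) * (b - 3).
c) (1 + b) * (-5 + b) * (b - 3)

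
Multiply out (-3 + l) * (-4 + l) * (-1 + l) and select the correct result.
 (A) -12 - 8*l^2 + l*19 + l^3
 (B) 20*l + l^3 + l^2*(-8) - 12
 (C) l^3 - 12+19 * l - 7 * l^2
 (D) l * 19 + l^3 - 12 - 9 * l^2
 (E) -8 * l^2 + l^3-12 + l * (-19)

Expanding (-3 + l) * (-4 + l) * (-1 + l):
= -12 - 8*l^2 + l*19 + l^3
A) -12 - 8*l^2 + l*19 + l^3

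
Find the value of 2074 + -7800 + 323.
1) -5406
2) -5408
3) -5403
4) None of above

First: 2074 + -7800 = -5726
Then: -5726 + 323 = -5403
3) -5403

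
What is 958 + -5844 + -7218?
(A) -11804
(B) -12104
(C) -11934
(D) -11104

First: 958 + -5844 = -4886
Then: -4886 + -7218 = -12104
B) -12104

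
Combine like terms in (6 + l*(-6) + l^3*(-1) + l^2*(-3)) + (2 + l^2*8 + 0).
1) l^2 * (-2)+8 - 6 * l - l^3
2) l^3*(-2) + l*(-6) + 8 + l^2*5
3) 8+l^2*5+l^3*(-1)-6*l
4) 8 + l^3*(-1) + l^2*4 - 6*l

Adding the polynomials and combining like terms:
(6 + l*(-6) + l^3*(-1) + l^2*(-3)) + (2 + l^2*8 + 0)
= 8+l^2*5+l^3*(-1)-6*l
3) 8+l^2*5+l^3*(-1)-6*l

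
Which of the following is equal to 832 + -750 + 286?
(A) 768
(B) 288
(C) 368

First: 832 + -750 = 82
Then: 82 + 286 = 368
C) 368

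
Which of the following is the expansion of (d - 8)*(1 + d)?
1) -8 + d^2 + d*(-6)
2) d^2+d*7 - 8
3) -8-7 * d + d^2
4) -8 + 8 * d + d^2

Expanding (d - 8)*(1 + d):
= -8-7 * d + d^2
3) -8-7 * d + d^2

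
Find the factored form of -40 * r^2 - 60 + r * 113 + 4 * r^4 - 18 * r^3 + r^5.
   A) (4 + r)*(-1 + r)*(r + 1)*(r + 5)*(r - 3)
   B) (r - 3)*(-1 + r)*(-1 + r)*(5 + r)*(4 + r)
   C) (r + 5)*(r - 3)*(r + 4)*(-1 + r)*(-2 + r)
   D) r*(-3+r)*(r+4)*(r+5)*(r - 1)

We need to factor -40 * r^2 - 60 + r * 113 + 4 * r^4 - 18 * r^3 + r^5.
The factored form is (r - 3)*(-1 + r)*(-1 + r)*(5 + r)*(4 + r).
B) (r - 3)*(-1 + r)*(-1 + r)*(5 + r)*(4 + r)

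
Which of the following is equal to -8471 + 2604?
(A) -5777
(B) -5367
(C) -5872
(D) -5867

-8471 + 2604 = -5867
D) -5867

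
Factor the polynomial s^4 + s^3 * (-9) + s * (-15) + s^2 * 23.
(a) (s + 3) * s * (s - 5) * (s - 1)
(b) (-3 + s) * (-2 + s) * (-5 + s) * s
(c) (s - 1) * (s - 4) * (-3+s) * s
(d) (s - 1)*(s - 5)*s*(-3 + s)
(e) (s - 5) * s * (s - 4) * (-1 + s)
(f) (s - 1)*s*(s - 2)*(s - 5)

We need to factor s^4 + s^3 * (-9) + s * (-15) + s^2 * 23.
The factored form is (s - 1)*(s - 5)*s*(-3 + s).
d) (s - 1)*(s - 5)*s*(-3 + s)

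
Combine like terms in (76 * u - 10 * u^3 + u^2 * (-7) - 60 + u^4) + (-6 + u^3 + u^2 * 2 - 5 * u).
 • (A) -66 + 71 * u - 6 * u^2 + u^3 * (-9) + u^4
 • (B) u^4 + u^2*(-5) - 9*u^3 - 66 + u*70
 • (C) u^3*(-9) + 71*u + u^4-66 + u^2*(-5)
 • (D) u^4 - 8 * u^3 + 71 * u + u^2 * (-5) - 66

Adding the polynomials and combining like terms:
(76*u - 10*u^3 + u^2*(-7) - 60 + u^4) + (-6 + u^3 + u^2*2 - 5*u)
= u^3*(-9) + 71*u + u^4-66 + u^2*(-5)
C) u^3*(-9) + 71*u + u^4-66 + u^2*(-5)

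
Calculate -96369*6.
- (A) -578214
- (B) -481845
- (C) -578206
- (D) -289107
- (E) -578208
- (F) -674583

-96369 * 6 = -578214
A) -578214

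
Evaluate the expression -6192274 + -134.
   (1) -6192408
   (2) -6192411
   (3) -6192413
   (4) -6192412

-6192274 + -134 = -6192408
1) -6192408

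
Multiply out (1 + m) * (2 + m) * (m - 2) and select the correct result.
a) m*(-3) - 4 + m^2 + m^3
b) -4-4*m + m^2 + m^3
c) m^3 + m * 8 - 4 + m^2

Expanding (1 + m) * (2 + m) * (m - 2):
= -4-4*m + m^2 + m^3
b) -4-4*m + m^2 + m^3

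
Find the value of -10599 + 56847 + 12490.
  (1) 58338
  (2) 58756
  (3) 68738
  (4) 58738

First: -10599 + 56847 = 46248
Then: 46248 + 12490 = 58738
4) 58738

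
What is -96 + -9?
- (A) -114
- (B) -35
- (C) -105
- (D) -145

-96 + -9 = -105
C) -105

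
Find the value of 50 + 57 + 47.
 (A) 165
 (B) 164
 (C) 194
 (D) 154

First: 50 + 57 = 107
Then: 107 + 47 = 154
D) 154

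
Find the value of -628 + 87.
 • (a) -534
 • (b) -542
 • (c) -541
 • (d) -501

-628 + 87 = -541
c) -541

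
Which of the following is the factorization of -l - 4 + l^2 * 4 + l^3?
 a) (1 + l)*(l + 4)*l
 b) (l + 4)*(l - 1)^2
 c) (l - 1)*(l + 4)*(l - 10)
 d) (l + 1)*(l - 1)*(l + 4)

We need to factor -l - 4 + l^2 * 4 + l^3.
The factored form is (l + 1)*(l - 1)*(l + 4).
d) (l + 1)*(l - 1)*(l + 4)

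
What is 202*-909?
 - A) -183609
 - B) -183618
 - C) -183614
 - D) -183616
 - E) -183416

202 * -909 = -183618
B) -183618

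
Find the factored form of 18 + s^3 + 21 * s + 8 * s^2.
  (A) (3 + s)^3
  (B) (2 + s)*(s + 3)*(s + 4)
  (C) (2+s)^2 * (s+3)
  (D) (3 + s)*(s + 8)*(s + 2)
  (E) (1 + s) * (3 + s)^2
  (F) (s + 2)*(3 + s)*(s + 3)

We need to factor 18 + s^3 + 21 * s + 8 * s^2.
The factored form is (s + 2)*(3 + s)*(s + 3).
F) (s + 2)*(3 + s)*(s + 3)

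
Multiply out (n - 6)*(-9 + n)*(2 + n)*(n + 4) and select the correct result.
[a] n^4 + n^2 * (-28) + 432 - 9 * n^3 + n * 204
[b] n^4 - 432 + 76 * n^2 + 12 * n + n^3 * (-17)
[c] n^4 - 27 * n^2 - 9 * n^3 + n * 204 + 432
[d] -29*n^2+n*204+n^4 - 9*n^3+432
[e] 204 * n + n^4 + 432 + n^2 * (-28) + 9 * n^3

Expanding (n - 6)*(-9 + n)*(2 + n)*(n + 4):
= n^4 + n^2 * (-28) + 432 - 9 * n^3 + n * 204
a) n^4 + n^2 * (-28) + 432 - 9 * n^3 + n * 204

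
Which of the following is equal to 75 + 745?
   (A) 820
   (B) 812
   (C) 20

75 + 745 = 820
A) 820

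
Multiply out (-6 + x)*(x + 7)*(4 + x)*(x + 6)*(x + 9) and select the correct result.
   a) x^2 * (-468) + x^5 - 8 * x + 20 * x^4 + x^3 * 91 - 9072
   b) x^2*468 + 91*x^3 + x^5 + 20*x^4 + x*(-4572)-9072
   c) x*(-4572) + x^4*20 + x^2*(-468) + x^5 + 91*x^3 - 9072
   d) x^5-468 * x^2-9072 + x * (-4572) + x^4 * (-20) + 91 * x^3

Expanding (-6 + x)*(x + 7)*(4 + x)*(x + 6)*(x + 9):
= x*(-4572) + x^4*20 + x^2*(-468) + x^5 + 91*x^3 - 9072
c) x*(-4572) + x^4*20 + x^2*(-468) + x^5 + 91*x^3 - 9072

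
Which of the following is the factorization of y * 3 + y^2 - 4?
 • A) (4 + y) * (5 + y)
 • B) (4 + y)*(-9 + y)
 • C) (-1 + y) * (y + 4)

We need to factor y * 3 + y^2 - 4.
The factored form is (-1 + y) * (y + 4).
C) (-1 + y) * (y + 4)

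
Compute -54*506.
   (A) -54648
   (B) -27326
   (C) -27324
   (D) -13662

-54 * 506 = -27324
C) -27324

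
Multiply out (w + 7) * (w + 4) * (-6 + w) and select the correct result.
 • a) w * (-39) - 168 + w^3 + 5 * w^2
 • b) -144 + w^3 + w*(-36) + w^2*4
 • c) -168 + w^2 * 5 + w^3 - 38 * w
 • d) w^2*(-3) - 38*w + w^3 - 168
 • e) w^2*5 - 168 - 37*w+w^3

Expanding (w + 7) * (w + 4) * (-6 + w):
= -168 + w^2 * 5 + w^3 - 38 * w
c) -168 + w^2 * 5 + w^3 - 38 * w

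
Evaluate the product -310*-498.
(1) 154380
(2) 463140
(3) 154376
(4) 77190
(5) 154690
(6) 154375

-310 * -498 = 154380
1) 154380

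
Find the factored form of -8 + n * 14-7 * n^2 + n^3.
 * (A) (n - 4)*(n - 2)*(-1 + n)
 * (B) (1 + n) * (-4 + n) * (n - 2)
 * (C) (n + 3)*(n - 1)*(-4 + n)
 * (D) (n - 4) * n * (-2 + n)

We need to factor -8 + n * 14-7 * n^2 + n^3.
The factored form is (n - 4)*(n - 2)*(-1 + n).
A) (n - 4)*(n - 2)*(-1 + n)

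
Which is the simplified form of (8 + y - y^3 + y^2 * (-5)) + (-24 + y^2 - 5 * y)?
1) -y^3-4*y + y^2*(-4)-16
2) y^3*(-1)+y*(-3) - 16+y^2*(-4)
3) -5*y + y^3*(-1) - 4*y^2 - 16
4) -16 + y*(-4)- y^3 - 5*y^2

Adding the polynomials and combining like terms:
(8 + y - y^3 + y^2*(-5)) + (-24 + y^2 - 5*y)
= -y^3-4*y + y^2*(-4)-16
1) -y^3-4*y + y^2*(-4)-16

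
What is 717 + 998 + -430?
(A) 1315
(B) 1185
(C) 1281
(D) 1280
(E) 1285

First: 717 + 998 = 1715
Then: 1715 + -430 = 1285
E) 1285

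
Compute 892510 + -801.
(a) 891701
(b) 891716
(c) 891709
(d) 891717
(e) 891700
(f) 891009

892510 + -801 = 891709
c) 891709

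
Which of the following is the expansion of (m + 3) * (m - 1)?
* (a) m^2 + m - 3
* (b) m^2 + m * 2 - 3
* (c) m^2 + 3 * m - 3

Expanding (m + 3) * (m - 1):
= m^2 + m * 2 - 3
b) m^2 + m * 2 - 3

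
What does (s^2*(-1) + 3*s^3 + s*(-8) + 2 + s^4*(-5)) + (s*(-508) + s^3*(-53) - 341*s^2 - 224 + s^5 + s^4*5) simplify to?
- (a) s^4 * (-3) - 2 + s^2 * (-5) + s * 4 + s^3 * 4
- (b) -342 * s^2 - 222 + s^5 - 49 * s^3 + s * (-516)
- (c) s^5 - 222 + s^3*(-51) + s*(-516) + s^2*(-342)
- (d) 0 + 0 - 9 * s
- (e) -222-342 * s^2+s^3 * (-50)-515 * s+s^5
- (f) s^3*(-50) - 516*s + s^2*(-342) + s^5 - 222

Adding the polynomials and combining like terms:
(s^2*(-1) + 3*s^3 + s*(-8) + 2 + s^4*(-5)) + (s*(-508) + s^3*(-53) - 341*s^2 - 224 + s^5 + s^4*5)
= s^3*(-50) - 516*s + s^2*(-342) + s^5 - 222
f) s^3*(-50) - 516*s + s^2*(-342) + s^5 - 222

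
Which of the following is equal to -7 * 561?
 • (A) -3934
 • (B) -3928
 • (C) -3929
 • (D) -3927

-7 * 561 = -3927
D) -3927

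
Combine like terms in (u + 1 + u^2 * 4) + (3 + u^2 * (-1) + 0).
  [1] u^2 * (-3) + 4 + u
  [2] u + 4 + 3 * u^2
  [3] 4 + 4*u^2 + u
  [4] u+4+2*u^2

Adding the polynomials and combining like terms:
(u + 1 + u^2*4) + (3 + u^2*(-1) + 0)
= u + 4 + 3 * u^2
2) u + 4 + 3 * u^2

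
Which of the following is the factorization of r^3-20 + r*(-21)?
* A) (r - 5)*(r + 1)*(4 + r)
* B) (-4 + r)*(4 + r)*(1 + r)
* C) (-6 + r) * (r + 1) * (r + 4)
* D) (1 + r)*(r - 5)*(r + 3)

We need to factor r^3-20 + r*(-21).
The factored form is (r - 5)*(r + 1)*(4 + r).
A) (r - 5)*(r + 1)*(4 + r)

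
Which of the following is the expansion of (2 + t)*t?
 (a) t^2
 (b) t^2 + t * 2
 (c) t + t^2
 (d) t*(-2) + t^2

Expanding (2 + t)*t:
= t^2 + t * 2
b) t^2 + t * 2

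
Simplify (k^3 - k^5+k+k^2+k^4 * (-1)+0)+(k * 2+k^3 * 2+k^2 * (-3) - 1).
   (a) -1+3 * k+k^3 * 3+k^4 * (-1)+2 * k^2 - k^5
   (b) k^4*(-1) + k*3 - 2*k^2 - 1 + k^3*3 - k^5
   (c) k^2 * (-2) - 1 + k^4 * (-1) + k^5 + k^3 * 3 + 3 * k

Adding the polynomials and combining like terms:
(k^3 - k^5 + k + k^2 + k^4*(-1) + 0) + (k*2 + k^3*2 + k^2*(-3) - 1)
= k^4*(-1) + k*3 - 2*k^2 - 1 + k^3*3 - k^5
b) k^4*(-1) + k*3 - 2*k^2 - 1 + k^3*3 - k^5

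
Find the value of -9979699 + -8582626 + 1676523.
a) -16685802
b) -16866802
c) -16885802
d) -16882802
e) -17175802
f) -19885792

First: -9979699 + -8582626 = -18562325
Then: -18562325 + 1676523 = -16885802
c) -16885802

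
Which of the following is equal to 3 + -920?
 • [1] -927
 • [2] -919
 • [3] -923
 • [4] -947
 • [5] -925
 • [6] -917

3 + -920 = -917
6) -917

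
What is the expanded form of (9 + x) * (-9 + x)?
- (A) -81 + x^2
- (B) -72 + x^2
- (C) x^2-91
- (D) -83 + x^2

Expanding (9 + x) * (-9 + x):
= -81 + x^2
A) -81 + x^2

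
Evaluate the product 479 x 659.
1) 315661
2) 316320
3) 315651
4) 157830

479 * 659 = 315661
1) 315661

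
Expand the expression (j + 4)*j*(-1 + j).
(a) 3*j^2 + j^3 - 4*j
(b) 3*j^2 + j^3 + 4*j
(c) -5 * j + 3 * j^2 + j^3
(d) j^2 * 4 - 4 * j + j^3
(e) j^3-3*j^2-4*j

Expanding (j + 4)*j*(-1 + j):
= 3*j^2 + j^3 - 4*j
a) 3*j^2 + j^3 - 4*j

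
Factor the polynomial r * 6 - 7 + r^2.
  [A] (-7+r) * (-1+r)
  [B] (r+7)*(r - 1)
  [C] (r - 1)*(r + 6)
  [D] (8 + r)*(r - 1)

We need to factor r * 6 - 7 + r^2.
The factored form is (r+7)*(r - 1).
B) (r+7)*(r - 1)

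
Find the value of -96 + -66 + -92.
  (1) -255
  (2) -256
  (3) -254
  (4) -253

First: -96 + -66 = -162
Then: -162 + -92 = -254
3) -254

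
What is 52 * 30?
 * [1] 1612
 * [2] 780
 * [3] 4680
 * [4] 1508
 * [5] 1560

52 * 30 = 1560
5) 1560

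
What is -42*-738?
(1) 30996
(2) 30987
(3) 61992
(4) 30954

-42 * -738 = 30996
1) 30996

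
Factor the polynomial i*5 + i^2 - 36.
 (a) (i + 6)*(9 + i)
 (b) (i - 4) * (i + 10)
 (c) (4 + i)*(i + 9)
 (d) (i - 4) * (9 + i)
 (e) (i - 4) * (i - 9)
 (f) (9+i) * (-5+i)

We need to factor i*5 + i^2 - 36.
The factored form is (i - 4) * (9 + i).
d) (i - 4) * (9 + i)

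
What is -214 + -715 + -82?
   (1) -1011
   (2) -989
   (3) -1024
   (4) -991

First: -214 + -715 = -929
Then: -929 + -82 = -1011
1) -1011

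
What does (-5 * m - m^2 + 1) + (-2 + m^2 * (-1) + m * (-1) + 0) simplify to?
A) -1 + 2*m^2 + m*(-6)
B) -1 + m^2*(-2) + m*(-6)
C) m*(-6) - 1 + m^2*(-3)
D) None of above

Adding the polynomials and combining like terms:
(-5*m - m^2 + 1) + (-2 + m^2*(-1) + m*(-1) + 0)
= -1 + m^2*(-2) + m*(-6)
B) -1 + m^2*(-2) + m*(-6)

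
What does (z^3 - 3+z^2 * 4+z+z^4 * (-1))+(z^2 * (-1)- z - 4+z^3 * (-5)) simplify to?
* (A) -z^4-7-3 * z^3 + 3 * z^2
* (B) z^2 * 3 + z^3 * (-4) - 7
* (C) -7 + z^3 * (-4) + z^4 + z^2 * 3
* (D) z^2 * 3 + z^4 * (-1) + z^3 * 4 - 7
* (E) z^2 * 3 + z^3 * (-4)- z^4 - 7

Adding the polynomials and combining like terms:
(z^3 - 3 + z^2*4 + z + z^4*(-1)) + (z^2*(-1) - z - 4 + z^3*(-5))
= z^2 * 3 + z^3 * (-4)- z^4 - 7
E) z^2 * 3 + z^3 * (-4)- z^4 - 7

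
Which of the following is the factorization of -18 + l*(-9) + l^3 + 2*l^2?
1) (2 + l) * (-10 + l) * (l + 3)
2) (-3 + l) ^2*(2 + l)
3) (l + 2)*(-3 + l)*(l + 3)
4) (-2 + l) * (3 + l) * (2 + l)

We need to factor -18 + l*(-9) + l^3 + 2*l^2.
The factored form is (l + 2)*(-3 + l)*(l + 3).
3) (l + 2)*(-3 + l)*(l + 3)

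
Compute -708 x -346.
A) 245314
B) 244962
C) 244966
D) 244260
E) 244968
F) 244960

-708 * -346 = 244968
E) 244968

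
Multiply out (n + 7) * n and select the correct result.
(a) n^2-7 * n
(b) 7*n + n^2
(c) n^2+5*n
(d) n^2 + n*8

Expanding (n + 7) * n:
= 7*n + n^2
b) 7*n + n^2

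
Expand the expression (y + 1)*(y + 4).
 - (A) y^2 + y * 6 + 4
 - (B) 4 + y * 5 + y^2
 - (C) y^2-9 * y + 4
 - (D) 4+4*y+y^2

Expanding (y + 1)*(y + 4):
= 4 + y * 5 + y^2
B) 4 + y * 5 + y^2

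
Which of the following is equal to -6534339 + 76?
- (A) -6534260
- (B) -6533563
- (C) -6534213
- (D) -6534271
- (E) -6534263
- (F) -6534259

-6534339 + 76 = -6534263
E) -6534263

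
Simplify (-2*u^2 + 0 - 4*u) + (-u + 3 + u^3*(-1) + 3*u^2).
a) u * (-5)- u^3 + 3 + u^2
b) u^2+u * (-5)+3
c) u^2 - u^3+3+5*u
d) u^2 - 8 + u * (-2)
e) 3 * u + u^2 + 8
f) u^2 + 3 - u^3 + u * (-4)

Adding the polynomials and combining like terms:
(-2*u^2 + 0 - 4*u) + (-u + 3 + u^3*(-1) + 3*u^2)
= u * (-5)- u^3 + 3 + u^2
a) u * (-5)- u^3 + 3 + u^2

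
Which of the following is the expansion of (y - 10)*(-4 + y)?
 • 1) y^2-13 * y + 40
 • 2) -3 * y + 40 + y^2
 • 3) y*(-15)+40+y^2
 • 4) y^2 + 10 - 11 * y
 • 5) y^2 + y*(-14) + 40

Expanding (y - 10)*(-4 + y):
= y^2 + y*(-14) + 40
5) y^2 + y*(-14) + 40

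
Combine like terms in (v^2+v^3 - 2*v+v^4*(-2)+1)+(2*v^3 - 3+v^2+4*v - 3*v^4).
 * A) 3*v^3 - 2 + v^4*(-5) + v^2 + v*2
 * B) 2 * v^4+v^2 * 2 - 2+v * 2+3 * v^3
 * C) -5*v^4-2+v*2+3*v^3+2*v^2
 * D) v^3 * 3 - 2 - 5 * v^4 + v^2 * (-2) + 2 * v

Adding the polynomials and combining like terms:
(v^2 + v^3 - 2*v + v^4*(-2) + 1) + (2*v^3 - 3 + v^2 + 4*v - 3*v^4)
= -5*v^4-2+v*2+3*v^3+2*v^2
C) -5*v^4-2+v*2+3*v^3+2*v^2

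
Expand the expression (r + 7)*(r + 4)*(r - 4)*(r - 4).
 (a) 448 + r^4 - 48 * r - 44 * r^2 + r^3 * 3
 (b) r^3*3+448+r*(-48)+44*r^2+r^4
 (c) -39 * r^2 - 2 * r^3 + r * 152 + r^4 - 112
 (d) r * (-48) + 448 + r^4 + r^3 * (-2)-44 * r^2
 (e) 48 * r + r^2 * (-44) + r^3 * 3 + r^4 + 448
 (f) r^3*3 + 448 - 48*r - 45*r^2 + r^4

Expanding (r + 7)*(r + 4)*(r - 4)*(r - 4):
= 448 + r^4 - 48 * r - 44 * r^2 + r^3 * 3
a) 448 + r^4 - 48 * r - 44 * r^2 + r^3 * 3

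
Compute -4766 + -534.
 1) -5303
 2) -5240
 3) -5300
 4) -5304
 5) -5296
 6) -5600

-4766 + -534 = -5300
3) -5300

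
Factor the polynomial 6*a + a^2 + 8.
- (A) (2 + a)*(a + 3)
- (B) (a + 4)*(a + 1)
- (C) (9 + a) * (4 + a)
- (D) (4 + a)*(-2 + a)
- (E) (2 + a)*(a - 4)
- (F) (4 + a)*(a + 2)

We need to factor 6*a + a^2 + 8.
The factored form is (4 + a)*(a + 2).
F) (4 + a)*(a + 2)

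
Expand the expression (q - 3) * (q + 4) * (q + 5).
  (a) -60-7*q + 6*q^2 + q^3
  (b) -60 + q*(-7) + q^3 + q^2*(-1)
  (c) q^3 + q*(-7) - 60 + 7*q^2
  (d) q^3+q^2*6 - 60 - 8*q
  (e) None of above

Expanding (q - 3) * (q + 4) * (q + 5):
= -60-7*q + 6*q^2 + q^3
a) -60-7*q + 6*q^2 + q^3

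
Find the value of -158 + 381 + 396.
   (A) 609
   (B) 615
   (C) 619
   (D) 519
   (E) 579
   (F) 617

First: -158 + 381 = 223
Then: 223 + 396 = 619
C) 619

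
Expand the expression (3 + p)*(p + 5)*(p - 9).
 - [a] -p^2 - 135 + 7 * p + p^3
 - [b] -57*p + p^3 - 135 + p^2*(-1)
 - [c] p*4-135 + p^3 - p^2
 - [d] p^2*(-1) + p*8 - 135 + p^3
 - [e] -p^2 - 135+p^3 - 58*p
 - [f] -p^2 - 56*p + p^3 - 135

Expanding (3 + p)*(p + 5)*(p - 9):
= -57*p + p^3 - 135 + p^2*(-1)
b) -57*p + p^3 - 135 + p^2*(-1)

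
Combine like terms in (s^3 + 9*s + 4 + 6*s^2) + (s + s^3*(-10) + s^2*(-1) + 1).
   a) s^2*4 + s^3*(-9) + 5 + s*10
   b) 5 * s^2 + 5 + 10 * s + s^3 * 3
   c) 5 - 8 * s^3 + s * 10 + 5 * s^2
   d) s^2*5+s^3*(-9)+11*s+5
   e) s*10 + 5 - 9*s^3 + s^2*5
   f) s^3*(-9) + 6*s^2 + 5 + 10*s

Adding the polynomials and combining like terms:
(s^3 + 9*s + 4 + 6*s^2) + (s + s^3*(-10) + s^2*(-1) + 1)
= s*10 + 5 - 9*s^3 + s^2*5
e) s*10 + 5 - 9*s^3 + s^2*5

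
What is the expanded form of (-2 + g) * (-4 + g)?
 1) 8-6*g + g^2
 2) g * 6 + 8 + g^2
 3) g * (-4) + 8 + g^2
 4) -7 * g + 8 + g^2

Expanding (-2 + g) * (-4 + g):
= 8-6*g + g^2
1) 8-6*g + g^2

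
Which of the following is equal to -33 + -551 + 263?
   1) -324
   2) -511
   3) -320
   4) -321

First: -33 + -551 = -584
Then: -584 + 263 = -321
4) -321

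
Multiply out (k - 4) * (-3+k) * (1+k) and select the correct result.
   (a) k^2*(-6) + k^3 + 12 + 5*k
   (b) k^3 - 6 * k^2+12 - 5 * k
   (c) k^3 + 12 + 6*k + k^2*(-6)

Expanding (k - 4) * (-3+k) * (1+k):
= k^2*(-6) + k^3 + 12 + 5*k
a) k^2*(-6) + k^3 + 12 + 5*k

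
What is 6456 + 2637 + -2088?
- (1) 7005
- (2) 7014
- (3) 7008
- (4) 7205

First: 6456 + 2637 = 9093
Then: 9093 + -2088 = 7005
1) 7005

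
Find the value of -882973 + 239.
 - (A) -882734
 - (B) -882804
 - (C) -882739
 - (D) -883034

-882973 + 239 = -882734
A) -882734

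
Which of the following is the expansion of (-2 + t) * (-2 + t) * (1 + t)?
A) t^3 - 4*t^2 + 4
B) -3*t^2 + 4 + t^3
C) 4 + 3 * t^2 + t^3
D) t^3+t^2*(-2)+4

Expanding (-2 + t) * (-2 + t) * (1 + t):
= -3*t^2 + 4 + t^3
B) -3*t^2 + 4 + t^3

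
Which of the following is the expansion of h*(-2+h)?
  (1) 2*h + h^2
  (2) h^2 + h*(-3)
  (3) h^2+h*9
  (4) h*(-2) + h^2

Expanding h*(-2+h):
= h*(-2) + h^2
4) h*(-2) + h^2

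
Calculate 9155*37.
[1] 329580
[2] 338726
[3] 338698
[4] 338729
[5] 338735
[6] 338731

9155 * 37 = 338735
5) 338735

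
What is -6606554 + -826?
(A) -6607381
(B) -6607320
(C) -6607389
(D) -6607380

-6606554 + -826 = -6607380
D) -6607380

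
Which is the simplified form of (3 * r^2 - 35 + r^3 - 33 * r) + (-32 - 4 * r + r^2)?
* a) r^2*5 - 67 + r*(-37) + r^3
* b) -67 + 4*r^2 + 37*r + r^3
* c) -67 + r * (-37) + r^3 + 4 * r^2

Adding the polynomials and combining like terms:
(3*r^2 - 35 + r^3 - 33*r) + (-32 - 4*r + r^2)
= -67 + r * (-37) + r^3 + 4 * r^2
c) -67 + r * (-37) + r^3 + 4 * r^2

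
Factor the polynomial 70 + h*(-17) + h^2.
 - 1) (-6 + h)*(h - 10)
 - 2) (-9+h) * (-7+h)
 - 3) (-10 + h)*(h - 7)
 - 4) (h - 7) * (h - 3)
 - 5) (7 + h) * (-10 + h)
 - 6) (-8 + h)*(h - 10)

We need to factor 70 + h*(-17) + h^2.
The factored form is (-10 + h)*(h - 7).
3) (-10 + h)*(h - 7)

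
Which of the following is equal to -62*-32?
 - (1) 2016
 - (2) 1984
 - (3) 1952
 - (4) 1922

-62 * -32 = 1984
2) 1984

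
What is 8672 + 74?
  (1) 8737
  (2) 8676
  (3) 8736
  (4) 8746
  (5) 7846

8672 + 74 = 8746
4) 8746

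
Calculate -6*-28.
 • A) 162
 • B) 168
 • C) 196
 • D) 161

-6 * -28 = 168
B) 168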